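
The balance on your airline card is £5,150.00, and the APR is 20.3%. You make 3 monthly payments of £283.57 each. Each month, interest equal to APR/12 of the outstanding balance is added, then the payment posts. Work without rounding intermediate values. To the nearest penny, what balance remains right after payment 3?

Monthly rate r = 20.3%/12 = 1.69167% = 0.0169167.
Each month: B ← B·(1+r) − £283.57.
Month 1: interest £87.12; balance after payment £4,953.55.
Month 2: interest £83.80; balance after payment £4,753.78.
Month 3: interest £80.42; balance after payment £4,550.63.

£4,550.63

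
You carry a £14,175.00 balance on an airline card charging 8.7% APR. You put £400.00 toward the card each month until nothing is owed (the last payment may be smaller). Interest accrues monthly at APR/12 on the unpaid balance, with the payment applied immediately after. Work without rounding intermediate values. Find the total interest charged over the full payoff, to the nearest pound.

Monthly rate r = 8.7%/12 = 0.725% = 0.00725.
Payoff takes n = ⌈−ln(1 − rB₀/P)/ln(1+r)⌉ = ⌈41.107⌉ = 42 payments; the last is £43.13.
Total paid = 41·£400.00 + £43.13 = £16,443.13.
Total interest = total paid − principal = £16,443.13 − £14,175.00 = £2,268.13.

£2,268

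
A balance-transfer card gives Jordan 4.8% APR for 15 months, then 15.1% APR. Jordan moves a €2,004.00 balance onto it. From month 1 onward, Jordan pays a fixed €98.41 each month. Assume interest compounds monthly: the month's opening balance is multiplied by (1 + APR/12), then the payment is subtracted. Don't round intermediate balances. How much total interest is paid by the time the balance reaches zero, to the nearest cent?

Promo months 1–15 at r₀ = 4.8%/12 = 0.004; months 16+ at r₁ = 15.1%/12 = 0.0125833.
After month 15: iterate B ← B·(1+r₀) − €98.41 for 15 months → €609.46.
Then at r₁ with €98.41/mo: n₂ = −ln(1 − r₁·B/P)/ln(1+r₁) ≈ 6.49 → 7 more payments.
Total paid = 21·€98.41 + €48.19 = €2,114.80; interest = €2,114.80 − €2,004.00 = €110.80.

€110.80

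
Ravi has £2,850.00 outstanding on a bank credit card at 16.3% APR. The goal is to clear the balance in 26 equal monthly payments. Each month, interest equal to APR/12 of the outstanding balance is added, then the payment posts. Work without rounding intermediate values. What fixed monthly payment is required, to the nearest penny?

Monthly rate r = 16.3%/12 = 1.35833% = 0.0135833.
Level-payment amortization: P = B₀·r / (1 − (1+r)^(−n)) = 2850.00·0.0135833 / (1 − 1.01358^(−26)).
Denominator 1 − (1+r)^(−26) = 0.295868097.
P = 38.7125 / 0.295868097 ≈ 130.84.

£130.84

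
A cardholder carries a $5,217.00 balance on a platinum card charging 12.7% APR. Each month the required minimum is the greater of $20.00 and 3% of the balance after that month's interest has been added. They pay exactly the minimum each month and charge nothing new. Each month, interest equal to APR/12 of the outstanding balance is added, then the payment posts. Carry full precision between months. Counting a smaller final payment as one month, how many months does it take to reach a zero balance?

Monthly rate r = 12.7%/12 = 1.05833% = 0.0105833.
While 3% of the post-interest balance exceeds $20.00, each month B ← (B·(1+r))·(1 − 0.03), i.e. B shrinks by the factor (1+r)·0.97 = 0.98027.
This holds for months 1–104. Entering month 105 the balance is $656.42; 3% of the post-interest balance is now below $20.00, so the flat $20.00 minimum applies from here.
From month 105 a fixed $20.00 at rate r clears $656.42 in 41 more payments. Total: 104 + 41 = 145 months.

145 months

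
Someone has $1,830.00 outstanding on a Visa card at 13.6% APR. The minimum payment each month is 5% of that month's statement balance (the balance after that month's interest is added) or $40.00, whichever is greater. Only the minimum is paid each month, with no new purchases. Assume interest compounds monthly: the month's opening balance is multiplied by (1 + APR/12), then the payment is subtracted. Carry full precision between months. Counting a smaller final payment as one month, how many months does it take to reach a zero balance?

44 months

Monthly rate r = 13.6%/12 = 1.13333% = 0.0113333.
While 5% of the post-interest balance exceeds $40.00, each month B ← (B·(1+r))·(1 − 0.05), i.e. B shrinks by the factor (1+r)·0.95 = 0.96077.
This holds for months 1–21. Entering month 22 the balance is $789.64; 5% of the post-interest balance is now below $40.00, so the flat $40.00 minimum applies from here.
From month 22 a fixed $40.00 at rate r clears $789.64 in 23 more payments. Total: 21 + 23 = 44 months.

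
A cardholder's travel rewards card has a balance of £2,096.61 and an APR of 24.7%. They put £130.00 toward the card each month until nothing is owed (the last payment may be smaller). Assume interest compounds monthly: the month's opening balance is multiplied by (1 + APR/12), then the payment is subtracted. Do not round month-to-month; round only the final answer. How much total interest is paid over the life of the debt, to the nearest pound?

Monthly rate r = 24.7%/12 = 2.05833% = 0.0205833.
Payoff takes n = ⌈−ln(1 − rB₀/P)/ln(1+r)⌉ = ⌈19.800⌉ = 20 payments; the last is £104.21.
Total paid = 19·£130.00 + £104.21 = £2,574.21.
Total interest = total paid − principal = £2,574.21 − £2,096.61 = £477.60.

£478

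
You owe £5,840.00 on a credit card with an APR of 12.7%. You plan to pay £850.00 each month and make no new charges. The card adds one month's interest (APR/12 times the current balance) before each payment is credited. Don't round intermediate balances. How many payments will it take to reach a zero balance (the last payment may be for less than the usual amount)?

Monthly rate r = 12.7%/12 = 1.05833% = 0.0105833.
Recurrence: B ← B·(1+r) − £850.00.
Month 1: interest £61.81; balance after payment £5,051.81.
Month 2: interest £53.46; balance after payment £4,255.27.
Closed form: n = −ln(1 − rB₀/P)/ln(1+r) = −ln(0.92729)/ln(1.01058) ≈ 7.171, so the balance reaches zero during payment 8.

8 payments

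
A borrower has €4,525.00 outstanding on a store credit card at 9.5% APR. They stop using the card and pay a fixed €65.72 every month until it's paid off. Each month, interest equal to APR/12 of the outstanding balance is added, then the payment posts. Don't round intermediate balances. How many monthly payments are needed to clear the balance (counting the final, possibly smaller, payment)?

100 months

Monthly rate r = 9.5%/12 = 0.791667% = 0.00791667.
Recurrence: B ← B·(1+r) − €65.72.
Month 1: interest €35.82; balance after payment €4,495.10.
Month 2: interest €35.59; balance after payment €4,464.97.
Closed form: n = −ln(1 − rB₀/P)/ln(1+r) = −ln(0.45492)/ln(1.00792) ≈ 99.885, so the balance reaches zero during payment 100.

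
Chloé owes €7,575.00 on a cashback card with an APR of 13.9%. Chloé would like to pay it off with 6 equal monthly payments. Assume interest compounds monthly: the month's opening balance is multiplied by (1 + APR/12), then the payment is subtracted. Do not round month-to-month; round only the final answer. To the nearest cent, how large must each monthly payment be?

Monthly rate r = 13.9%/12 = 1.15833% = 0.0115833.
Level-payment amortization: P = B₀·r / (1 − (1+r)^(−n)) = 7575.00·0.0115833 / (1 − 1.01158^(−6)).
Denominator 1 − (1+r)^(−6) = 0.0667671712.
P = 87.7438 / 0.0667671712 ≈ 1314.18.

€1,314.18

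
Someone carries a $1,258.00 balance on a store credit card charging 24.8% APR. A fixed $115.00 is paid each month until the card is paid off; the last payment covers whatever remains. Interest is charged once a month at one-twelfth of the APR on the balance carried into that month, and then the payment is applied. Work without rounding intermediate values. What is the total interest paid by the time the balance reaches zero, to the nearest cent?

Monthly rate r = 24.8%/12 = 2.06667% = 0.0206667.
Payoff takes n = ⌈−ln(1 − rB₀/P)/ln(1+r)⌉ = ⌈12.528⌉ = 13 payments; the last is $61.06.
Total paid = 12·$115.00 + $61.06 = $1,441.06.
Total interest = total paid − principal = $1,441.06 − $1,258.00 = $183.06.

$183.06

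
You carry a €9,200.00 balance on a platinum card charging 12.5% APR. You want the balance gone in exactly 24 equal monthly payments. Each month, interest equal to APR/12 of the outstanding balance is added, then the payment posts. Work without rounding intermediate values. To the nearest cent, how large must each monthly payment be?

€435.23

Monthly rate r = 12.5%/12 = 1.04167% = 0.0104167.
Level-payment amortization: P = B₀·r / (1 − (1+r)^(−n)) = 9200.00·0.0104167 / (1 − 1.01042^(−24)).
Denominator 1 − (1+r)^(−24) = 0.22019149.
P = 95.8333 / 0.22019149 ≈ 435.23.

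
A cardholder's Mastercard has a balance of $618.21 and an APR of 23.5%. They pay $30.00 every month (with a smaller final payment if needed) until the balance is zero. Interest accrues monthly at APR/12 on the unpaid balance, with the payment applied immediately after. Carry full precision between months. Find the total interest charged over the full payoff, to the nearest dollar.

$181

Monthly rate r = 23.5%/12 = 1.95833% = 0.0195833.
Payoff takes n = ⌈−ln(1 − rB₀/P)/ln(1+r)⌉ = ⌈26.646⌉ = 27 payments; the last is $19.43.
Total paid = 26·$30.00 + $19.43 = $799.43.
Total interest = total paid − principal = $799.43 − $618.21 = $181.22.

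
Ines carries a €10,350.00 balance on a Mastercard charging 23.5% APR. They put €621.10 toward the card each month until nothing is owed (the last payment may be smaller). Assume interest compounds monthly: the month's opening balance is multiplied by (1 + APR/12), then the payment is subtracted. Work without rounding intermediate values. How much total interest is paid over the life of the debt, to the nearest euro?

€2,302

Monthly rate r = 23.5%/12 = 1.95833% = 0.0195833.
Payoff takes n = ⌈−ln(1 − rB₀/P)/ln(1+r)⌉ = ⌈20.368⌉ = 21 payments; the last is €230.17.
Total paid = 20·€621.10 + €230.17 = €12,652.17.
Total interest = total paid − principal = €12,652.17 − €10,350.00 = €2,302.17.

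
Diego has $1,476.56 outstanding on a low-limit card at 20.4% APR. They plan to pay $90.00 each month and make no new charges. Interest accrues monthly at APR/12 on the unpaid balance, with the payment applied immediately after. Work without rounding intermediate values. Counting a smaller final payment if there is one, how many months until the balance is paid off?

20 months

Monthly rate r = 20.4%/12 = 1.7% = 0.017.
Recurrence: B ← B·(1+r) − $90.00.
Month 1: interest $25.10; balance after payment $1,411.66.
Month 2: interest $24.00; balance after payment $1,345.66.
Closed form: n = −ln(1 − rB₀/P)/ln(1+r) = −ln(0.72109)/ln(1.017) ≈ 19.397, so the balance reaches zero during payment 20.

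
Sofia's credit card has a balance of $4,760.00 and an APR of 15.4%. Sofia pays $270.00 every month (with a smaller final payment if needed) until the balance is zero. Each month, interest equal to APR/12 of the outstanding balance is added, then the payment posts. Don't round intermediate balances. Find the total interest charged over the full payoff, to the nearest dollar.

$671

Monthly rate r = 15.4%/12 = 1.28333% = 0.0128333.
Payoff takes n = ⌈−ln(1 − rB₀/P)/ln(1+r)⌉ = ⌈20.115⌉ = 21 payments; the last is $31.28.
Total paid = 20·$270.00 + $31.28 = $5,431.28.
Total interest = total paid − principal = $5,431.28 − $4,760.00 = $671.28.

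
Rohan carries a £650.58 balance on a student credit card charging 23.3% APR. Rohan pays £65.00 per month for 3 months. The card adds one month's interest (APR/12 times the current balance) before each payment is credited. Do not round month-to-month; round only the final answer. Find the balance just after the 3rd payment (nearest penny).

£490.41

Monthly rate r = 23.3%/12 = 1.94167% = 0.0194167.
Each month: B ← B·(1+r) − £65.00.
Month 1: interest £12.63; balance after payment £598.21.
Month 2: interest £11.62; balance after payment £544.83.
Month 3: interest £10.58; balance after payment £490.41.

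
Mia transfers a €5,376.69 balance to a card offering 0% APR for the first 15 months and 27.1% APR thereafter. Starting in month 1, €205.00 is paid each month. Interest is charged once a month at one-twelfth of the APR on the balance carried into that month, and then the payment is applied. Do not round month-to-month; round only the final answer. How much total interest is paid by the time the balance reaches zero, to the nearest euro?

Promo months 1–15 at r₀ = 0%/12 = 0; months 16+ at r₁ = 27.1%/12 = 0.0225833.
After month 15 (no interest yet): B = €5,376.69 − 15·€205.00 = €2,301.69.
Then at r₁ with €205.00/mo: n₂ = −ln(1 − r₁·B/P)/ln(1+r₁) ≈ 13.10 → 14 more payments.
Total paid = 28·€205.00 + €19.68 = €5,759.68; interest = €5,759.68 − €5,376.69 = €382.99.

€383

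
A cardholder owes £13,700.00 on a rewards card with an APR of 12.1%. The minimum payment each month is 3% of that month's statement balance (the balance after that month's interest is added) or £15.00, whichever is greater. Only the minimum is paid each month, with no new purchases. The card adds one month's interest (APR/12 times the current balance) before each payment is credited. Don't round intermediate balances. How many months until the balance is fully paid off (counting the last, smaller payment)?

203 months

Monthly rate r = 12.1%/12 = 1.00833% = 0.0100833.
While 3% of the post-interest balance exceeds £15.00, each month B ← (B·(1+r))·(1 − 0.03), i.e. B shrinks by the factor (1+r)·0.97 = 0.97978.
This holds for months 1–163. Entering month 164 the balance is £490.61; 3% of the post-interest balance is now below £15.00, so the flat £15.00 minimum applies from here.
From month 164 a fixed £15.00 at rate r clears £490.61 in 40 more payments. Total: 163 + 40 = 203 months.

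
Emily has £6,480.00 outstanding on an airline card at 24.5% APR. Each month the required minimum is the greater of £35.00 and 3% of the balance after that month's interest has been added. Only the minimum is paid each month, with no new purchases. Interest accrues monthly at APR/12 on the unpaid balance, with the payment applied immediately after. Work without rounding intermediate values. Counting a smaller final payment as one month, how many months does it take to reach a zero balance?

Monthly rate r = 24.5%/12 = 2.04167% = 0.0204167.
While 3% of the post-interest balance exceeds £35.00, each month B ← (B·(1+r))·(1 − 0.03), i.e. B shrinks by the factor (1+r)·0.97 = 0.9898.
This holds for months 1–170. Entering month 171 the balance is £1,134.89; 3% of the post-interest balance is now below £35.00, so the flat £35.00 minimum applies from here.
From month 171 a fixed £35.00 at rate r clears £1,134.89 in 54 more payments. Total: 170 + 54 = 224 months.

224 months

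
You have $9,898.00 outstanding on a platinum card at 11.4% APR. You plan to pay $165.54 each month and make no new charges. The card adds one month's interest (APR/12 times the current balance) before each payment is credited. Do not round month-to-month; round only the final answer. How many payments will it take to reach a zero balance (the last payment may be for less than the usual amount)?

89 payments

Monthly rate r = 11.4%/12 = 0.95% = 0.0095.
Recurrence: B ← B·(1+r) − $165.54.
Month 1: interest $94.03; balance after payment $9,826.49.
Month 2: interest $93.35; balance after payment $9,754.30.
Closed form: n = −ln(1 − rB₀/P)/ln(1+r) = −ln(0.43197)/ln(1.0095) ≈ 88.776, so the balance reaches zero during payment 89.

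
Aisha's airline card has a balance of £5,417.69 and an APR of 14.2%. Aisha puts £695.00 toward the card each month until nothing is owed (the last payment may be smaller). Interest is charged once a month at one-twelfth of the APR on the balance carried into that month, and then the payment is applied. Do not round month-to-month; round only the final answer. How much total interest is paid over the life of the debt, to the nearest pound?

£301

Monthly rate r = 14.2%/12 = 1.18333% = 0.0118333.
Payoff takes n = ⌈−ln(1 − rB₀/P)/ln(1+r)⌉ = ⌈8.227⌉ = 9 payments; the last is £158.36.
Total paid = 8·£695.00 + £158.36 = £5,718.36.
Total interest = total paid − principal = £5,718.36 − £5,417.69 = £300.67.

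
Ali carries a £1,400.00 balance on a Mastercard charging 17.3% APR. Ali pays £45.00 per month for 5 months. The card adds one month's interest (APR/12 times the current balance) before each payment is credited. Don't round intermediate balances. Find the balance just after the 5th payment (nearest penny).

£1,272.29

Monthly rate r = 17.3%/12 = 1.44167% = 0.0144167.
Each month: B ← B·(1+r) − £45.00.
Month 1: interest £20.18; balance after payment £1,375.18.
Month 2: interest £19.83; balance after payment £1,350.01.
Month 3: interest £19.46; balance after payment £1,324.47.
Month 4: interest £19.09; balance after payment £1,298.57.
Month 5: interest £18.72; balance after payment £1,272.29.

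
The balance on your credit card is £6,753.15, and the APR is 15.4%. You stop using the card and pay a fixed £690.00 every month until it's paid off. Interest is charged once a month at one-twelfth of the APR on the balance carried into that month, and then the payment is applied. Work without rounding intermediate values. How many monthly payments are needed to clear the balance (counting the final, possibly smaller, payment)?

Monthly rate r = 15.4%/12 = 1.28333% = 0.0128333.
Recurrence: B ← B·(1+r) − £690.00.
Month 1: interest £86.67; balance after payment £6,149.82.
Month 2: interest £78.92; balance after payment £5,538.74.
Closed form: n = −ln(1 − rB₀/P)/ln(1+r) = −ln(0.8744)/ln(1.01283) ≈ 10.526, so the balance reaches zero during payment 11.

11 payments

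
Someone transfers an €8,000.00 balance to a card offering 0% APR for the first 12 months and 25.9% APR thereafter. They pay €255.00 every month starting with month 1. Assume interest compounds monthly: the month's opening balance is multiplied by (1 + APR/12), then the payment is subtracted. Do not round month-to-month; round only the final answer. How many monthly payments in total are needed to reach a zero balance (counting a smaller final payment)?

Promo months 1–12 at r₀ = 0%/12 = 0; months 13+ at r₁ = 25.9%/12 = 0.0215833.
After month 12 (no interest yet): B = €8,000.00 − 12·€255.00 = €4,940.00.
Then at r₁ with €255.00/mo: n₂ = −ln(1 − r₁·B/P)/ln(1+r₁) ≈ 25.36 → 26 more payments.

38 months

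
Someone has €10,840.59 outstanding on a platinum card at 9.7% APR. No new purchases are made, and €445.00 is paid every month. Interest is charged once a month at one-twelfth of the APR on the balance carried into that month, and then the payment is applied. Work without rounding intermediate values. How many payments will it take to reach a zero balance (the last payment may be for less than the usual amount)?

28 payments

Monthly rate r = 9.7%/12 = 0.808333% = 0.00808333.
Recurrence: B ← B·(1+r) − €445.00.
Month 1: interest €87.63; balance after payment €10,483.22.
Month 2: interest €84.74; balance after payment €10,122.96.
Closed form: n = −ln(1 − rB₀/P)/ln(1+r) = −ln(0.80308)/ln(1.00808) ≈ 27.239, so the balance reaches zero during payment 28.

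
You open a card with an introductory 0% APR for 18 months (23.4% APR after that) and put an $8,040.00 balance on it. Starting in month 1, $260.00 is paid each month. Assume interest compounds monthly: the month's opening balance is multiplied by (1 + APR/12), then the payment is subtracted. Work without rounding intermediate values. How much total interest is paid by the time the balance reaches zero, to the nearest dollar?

Promo months 1–18 at r₀ = 0%/12 = 0; months 19+ at r₁ = 23.4%/12 = 0.0195.
After month 18 (no interest yet): B = $8,040.00 − 18·$260.00 = $3,360.00.
Then at r₁ with $260.00/mo: n₂ = −ln(1 − r₁·B/P)/ln(1+r₁) ≈ 15.03 → 16 more payments.
Total paid = 33·$260.00 + $9.07 = $8,589.07; interest = $8,589.07 − $8,040.00 = $549.07.

$549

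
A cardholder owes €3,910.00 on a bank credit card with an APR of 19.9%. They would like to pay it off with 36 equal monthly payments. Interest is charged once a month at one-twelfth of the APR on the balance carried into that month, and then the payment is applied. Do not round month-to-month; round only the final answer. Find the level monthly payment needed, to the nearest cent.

€145.11

Monthly rate r = 19.9%/12 = 1.65833% = 0.0165833.
Level-payment amortization: P = B₀·r / (1 − (1+r)^(−n)) = 3910.00·0.0165833 / (1 − 1.01658^(−36)).
Denominator 1 − (1+r)^(−36) = 0.446837755.
P = 64.8408 / 0.446837755 ≈ 145.11.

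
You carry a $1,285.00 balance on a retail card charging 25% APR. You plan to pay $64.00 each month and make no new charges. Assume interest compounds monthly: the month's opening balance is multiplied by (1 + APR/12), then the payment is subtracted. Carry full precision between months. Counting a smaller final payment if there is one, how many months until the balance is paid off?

Monthly rate r = 25%/12 = 2.08333% = 0.0208333.
Recurrence: B ← B·(1+r) − $64.00.
Month 1: interest $26.77; balance after payment $1,247.77.
Month 2: interest $26.00; balance after payment $1,209.77.
Closed form: n = −ln(1 − rB₀/P)/ln(1+r) = −ln(0.58171)/ln(1.02083) ≈ 26.276, so the balance reaches zero during payment 27.

27 months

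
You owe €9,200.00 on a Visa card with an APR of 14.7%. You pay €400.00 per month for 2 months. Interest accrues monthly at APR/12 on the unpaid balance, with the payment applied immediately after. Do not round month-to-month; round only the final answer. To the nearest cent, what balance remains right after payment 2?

Monthly rate r = 14.7%/12 = 1.225% = 0.01225.
Each month: B ← B·(1+r) − €400.00.
Month 1: interest €112.70; balance after payment €8,912.70.
Month 2: interest €109.18; balance after payment €8,621.88.

€8,621.88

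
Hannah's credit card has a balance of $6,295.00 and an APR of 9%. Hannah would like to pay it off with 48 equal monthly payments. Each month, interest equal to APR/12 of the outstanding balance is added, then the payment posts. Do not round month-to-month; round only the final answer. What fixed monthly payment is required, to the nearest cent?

Monthly rate r = 9%/12 = 0.75% = 0.0075.
Level-payment amortization: P = B₀·r / (1 − (1+r)^(−n)) = 6295.00·0.0075 / (1 − 1.0075^(−48)).
Denominator 1 − (1+r)^(−48) = 0.301385864.
P = 47.2125 / 0.301385864 ≈ 156.65.

$156.65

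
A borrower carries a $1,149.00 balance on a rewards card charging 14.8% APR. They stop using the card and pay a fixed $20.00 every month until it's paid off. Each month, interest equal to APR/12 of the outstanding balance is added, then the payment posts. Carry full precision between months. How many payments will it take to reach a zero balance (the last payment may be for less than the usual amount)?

101 months

Monthly rate r = 14.8%/12 = 1.23333% = 0.0123333.
Recurrence: B ← B·(1+r) − $20.00.
Month 1: interest $14.17; balance after payment $1,143.17.
Month 2: interest $14.10; balance after payment $1,137.27.
Closed form: n = −ln(1 − rB₀/P)/ln(1+r) = −ln(0.29145)/ln(1.01233) ≈ 100.579, so the balance reaches zero during payment 101.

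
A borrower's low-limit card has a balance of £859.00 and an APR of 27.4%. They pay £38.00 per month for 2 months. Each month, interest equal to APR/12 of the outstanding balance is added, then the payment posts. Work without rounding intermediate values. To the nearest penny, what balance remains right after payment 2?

Monthly rate r = 27.4%/12 = 2.28333% = 0.0228333.
Each month: B ← B·(1+r) − £38.00.
Month 1: interest £19.61; balance after payment £840.61.
Month 2: interest £19.19; balance after payment £821.81.

£821.81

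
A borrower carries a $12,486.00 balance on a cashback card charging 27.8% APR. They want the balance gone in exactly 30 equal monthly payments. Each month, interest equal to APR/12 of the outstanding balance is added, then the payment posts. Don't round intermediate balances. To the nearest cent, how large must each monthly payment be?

$582.07

Monthly rate r = 27.8%/12 = 2.31667% = 0.0231667.
Level-payment amortization: P = B₀·r / (1 − (1+r)^(−n)) = 12486.00·0.0231667 / (1 − 1.02317^(−30)).
Denominator 1 − (1+r)^(−30) = 0.496953062.
P = 289.259 / 0.496953062 ≈ 582.07.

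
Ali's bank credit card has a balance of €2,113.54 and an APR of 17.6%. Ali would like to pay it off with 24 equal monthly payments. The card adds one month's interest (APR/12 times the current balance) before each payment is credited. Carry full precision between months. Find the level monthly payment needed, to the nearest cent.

Monthly rate r = 17.6%/12 = 1.46667% = 0.0146667.
Level-payment amortization: P = B₀·r / (1 − (1+r)^(−n)) = 2113.54·0.0146667 / (1 − 1.01467^(−24)).
Denominator 1 − (1+r)^(−24) = 0.294919735.
P = 30.9986 / 0.294919735 ≈ 105.11.

€105.11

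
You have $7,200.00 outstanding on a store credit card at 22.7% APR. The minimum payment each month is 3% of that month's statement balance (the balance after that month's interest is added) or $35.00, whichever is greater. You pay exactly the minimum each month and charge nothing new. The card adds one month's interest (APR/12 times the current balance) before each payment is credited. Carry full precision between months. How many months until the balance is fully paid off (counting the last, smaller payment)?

209 months

Monthly rate r = 22.7%/12 = 1.89167% = 0.0189167.
While 3% of the post-interest balance exceeds $35.00, each month B ← (B·(1+r))·(1 − 0.03), i.e. B shrinks by the factor (1+r)·0.97 = 0.98835.
This holds for months 1–157. Entering month 158 the balance is $1,143.58; 3% of the post-interest balance is now below $35.00, so the flat $35.00 minimum applies from here.
From month 158 a fixed $35.00 at rate r clears $1,143.58 in 52 more payments. Total: 157 + 52 = 209 months.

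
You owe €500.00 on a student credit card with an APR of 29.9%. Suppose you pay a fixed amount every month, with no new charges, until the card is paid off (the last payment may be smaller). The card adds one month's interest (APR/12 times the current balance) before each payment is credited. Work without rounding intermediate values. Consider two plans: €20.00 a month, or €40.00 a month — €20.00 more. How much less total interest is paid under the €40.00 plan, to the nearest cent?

Monthly rate r = 29.9%/12 = 2.49167% = 0.0249167.
At €20.00/mo: n = ⌈−ln(1 − rB₀/P)/ln(1+r)⌉ = 40 payments (last €12.61); total interest = total paid − €500.00 = €292.61.
At €40.00/mo: 16 payments (last €6.58); total interest €106.58.
Interest saved = €292.61 − €106.58 = €186.03.

€186.03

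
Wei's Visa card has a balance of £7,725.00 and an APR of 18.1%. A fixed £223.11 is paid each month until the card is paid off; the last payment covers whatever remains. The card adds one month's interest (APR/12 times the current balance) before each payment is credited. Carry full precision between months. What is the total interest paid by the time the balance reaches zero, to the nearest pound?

Monthly rate r = 18.1%/12 = 1.50833% = 0.0150833.
Payoff takes n = ⌈−ln(1 − rB₀/P)/ln(1+r)⌉ = ⌈49.341⌉ = 50 payments; the last is £76.36.
Total paid = 49·£223.11 + £76.36 = £11,008.75.
Total interest = total paid − principal = £11,008.75 − £7,725.00 = £3,283.75.

£3,284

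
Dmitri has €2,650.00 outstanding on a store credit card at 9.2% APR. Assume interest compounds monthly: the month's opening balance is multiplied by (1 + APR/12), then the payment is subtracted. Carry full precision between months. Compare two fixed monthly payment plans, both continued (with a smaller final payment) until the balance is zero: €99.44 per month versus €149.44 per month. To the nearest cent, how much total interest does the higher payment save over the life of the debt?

€116.42

Monthly rate r = 9.2%/12 = 0.766667% = 0.00766667.
At €99.44/mo: n = ⌈−ln(1 − rB₀/P)/ln(1+r)⌉ = 30 payments (last €91.96); total interest = total paid − €2,650.00 = €325.72.
At €149.44/mo: 20 payments (last €19.94); total interest €209.30.
Interest saved = €325.72 − €209.30 = €116.42.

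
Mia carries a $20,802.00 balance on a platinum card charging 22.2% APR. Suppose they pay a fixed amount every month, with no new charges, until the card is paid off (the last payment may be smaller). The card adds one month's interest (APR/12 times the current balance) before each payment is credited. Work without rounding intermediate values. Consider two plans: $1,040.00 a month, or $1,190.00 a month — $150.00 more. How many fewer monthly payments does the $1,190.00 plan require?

Monthly rate r = 22.2%/12 = 1.85% = 0.0185.
At $1,040.00/mo: n = ⌈−ln(1 − rB₀/P)/ln(1+r)⌉ = 26 payments (last $218.19); total interest = total paid − $20,802.00 = $5,416.19.
At $1,190.00/mo: 22 payments (last $373.27); total interest $4,561.27.
Payments saved = 26 − 22 = 4.

4 fewer payments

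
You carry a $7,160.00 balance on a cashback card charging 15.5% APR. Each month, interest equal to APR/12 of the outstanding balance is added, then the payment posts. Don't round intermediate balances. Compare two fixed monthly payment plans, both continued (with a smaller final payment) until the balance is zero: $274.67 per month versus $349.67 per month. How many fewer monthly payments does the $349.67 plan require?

Monthly rate r = 15.5%/12 = 1.29167% = 0.0129167.
At $274.67/mo: n = ⌈−ln(1 − rB₀/P)/ln(1+r)⌉ = 32 payments (last $271.52); total interest = total paid − $7,160.00 = $1,626.29.
At $349.67/mo: 24 payments (last $327.26); total interest $1,209.67.
Payments saved = 32 − 24 = 8.

8 fewer payments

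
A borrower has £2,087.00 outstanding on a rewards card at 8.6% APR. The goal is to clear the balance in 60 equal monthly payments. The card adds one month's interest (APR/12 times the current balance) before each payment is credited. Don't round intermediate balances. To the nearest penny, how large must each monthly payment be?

£42.92

Monthly rate r = 8.6%/12 = 0.716667% = 0.00716667.
Level-payment amortization: P = B₀·r / (1 − (1+r)^(−n)) = 2087.00·0.00716667 / (1 − 1.00717^(−60)).
Denominator 1 − (1+r)^(−60) = 0.348492577.
P = 14.9568 / 0.348492577 ≈ 42.92.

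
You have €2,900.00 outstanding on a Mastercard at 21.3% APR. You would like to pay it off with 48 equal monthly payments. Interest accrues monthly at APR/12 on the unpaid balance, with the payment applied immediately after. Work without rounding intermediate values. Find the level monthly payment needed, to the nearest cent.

€90.27

Monthly rate r = 21.3%/12 = 1.775% = 0.01775.
Level-payment amortization: P = B₀·r / (1 − (1+r)^(−n)) = 2900.00·0.01775 / (1 − 1.01775^(−48)).
Denominator 1 − (1+r)^(−48) = 0.570239329.
P = 51.475 / 0.570239329 ≈ 90.27.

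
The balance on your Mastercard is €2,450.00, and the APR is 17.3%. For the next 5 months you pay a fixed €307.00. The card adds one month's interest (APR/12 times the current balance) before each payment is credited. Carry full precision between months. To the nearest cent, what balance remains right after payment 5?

Monthly rate r = 17.3%/12 = 1.44167% = 0.0144167.
Each month: B ← B·(1+r) − €307.00.
Month 1: interest €35.32; balance after payment €2,178.32.
Month 2: interest €31.40; balance after payment €1,902.72.
Month 3: interest €27.43; balance after payment €1,623.16.
Month 4: interest €23.40; balance after payment €1,339.56.
Month 5: interest €19.31; balance after payment €1,051.87.

€1,051.87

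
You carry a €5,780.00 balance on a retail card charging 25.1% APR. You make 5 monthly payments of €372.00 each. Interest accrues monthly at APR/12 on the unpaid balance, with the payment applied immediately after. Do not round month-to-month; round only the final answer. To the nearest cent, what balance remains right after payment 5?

€4,470.86

Monthly rate r = 25.1%/12 = 2.09167% = 0.0209167.
Each month: B ← B·(1+r) − €372.00.
Month 1: interest €120.90; balance after payment €5,528.90.
Month 2: interest €115.65; balance after payment €5,272.54.
Month 3: interest €110.28; balance after payment €5,010.83.
Month 4: interest €104.81; balance after payment €4,743.64.
Month 5: interest €99.22; balance after payment €4,470.86.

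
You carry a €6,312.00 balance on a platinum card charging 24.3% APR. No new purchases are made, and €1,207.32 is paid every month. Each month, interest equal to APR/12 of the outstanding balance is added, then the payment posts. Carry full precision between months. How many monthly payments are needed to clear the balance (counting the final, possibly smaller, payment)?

6 payments

Monthly rate r = 24.3%/12 = 2.025% = 0.02025.
Recurrence: B ← B·(1+r) − €1,207.32.
Month 1: interest €127.82; balance after payment €5,232.50.
Month 2: interest €105.96; balance after payment €4,131.14.
Month 3: interest €83.66; balance after payment €3,007.47.
Month 4: interest €60.90; balance after payment €1,861.05.
Month 5: interest €37.69; balance after payment €691.42.
Month 6: interest €14.00; balance after payment €0.00.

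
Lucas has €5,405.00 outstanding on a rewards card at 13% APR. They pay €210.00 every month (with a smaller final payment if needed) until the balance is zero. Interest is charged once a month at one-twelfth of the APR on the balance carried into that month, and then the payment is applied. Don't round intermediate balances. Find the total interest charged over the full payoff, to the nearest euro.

Monthly rate r = 13%/12 = 1.08333% = 0.0108333.
Payoff takes n = ⌈−ln(1 − rB₀/P)/ln(1+r)⌉ = ⌈30.337⌉ = 31 payments; the last is €70.95.
Total paid = 30·€210.00 + €70.95 = €6,370.95.
Total interest = total paid − principal = €6,370.95 − €5,405.00 = €965.95.

€966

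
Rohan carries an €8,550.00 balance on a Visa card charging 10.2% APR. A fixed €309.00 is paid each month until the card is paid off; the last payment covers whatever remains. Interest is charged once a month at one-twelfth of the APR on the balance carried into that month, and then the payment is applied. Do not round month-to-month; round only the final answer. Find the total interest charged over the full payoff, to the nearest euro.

€1,239

Monthly rate r = 10.2%/12 = 0.85% = 0.0085.
Payoff takes n = ⌈−ln(1 − rB₀/P)/ln(1+r)⌉ = ⌈31.679⌉ = 32 payments; the last is €210.09.
Total paid = 31·€309.00 + €210.09 = €9,789.09.
Total interest = total paid − principal = €9,789.09 − €8,550.00 = €1,239.09.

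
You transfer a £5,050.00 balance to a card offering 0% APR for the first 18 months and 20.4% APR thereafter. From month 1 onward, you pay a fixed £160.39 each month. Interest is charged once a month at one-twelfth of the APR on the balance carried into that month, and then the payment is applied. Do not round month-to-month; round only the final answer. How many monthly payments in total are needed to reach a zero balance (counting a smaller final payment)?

Promo months 1–18 at r₀ = 0%/12 = 0; months 19+ at r₁ = 20.4%/12 = 0.017.
After month 18 (no interest yet): B = £5,050.00 − 18·£160.39 = £2,162.98.
Then at r₁ with £160.39/mo: n₂ = −ln(1 − r₁·B/P)/ln(1+r₁) ≈ 15.45 → 16 more payments.

34 months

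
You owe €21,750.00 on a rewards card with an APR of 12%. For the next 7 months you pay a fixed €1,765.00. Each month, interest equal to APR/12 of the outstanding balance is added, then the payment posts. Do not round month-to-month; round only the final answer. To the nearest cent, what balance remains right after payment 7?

€10,587.05

Monthly rate r = 12%/12 = 1% = 0.01.
Each month: B ← B·(1+r) − €1,765.00.
Month 1: interest €217.50; balance after payment €20,202.50.
Month 2: interest €202.03; balance after payment €18,639.53.
Month 3: interest €186.40; balance after payment €17,060.92.
Month 4: interest €170.61; balance after payment €15,466.53.
Month 5: interest €154.67; balance after payment €13,856.19.
Month 6: interest €138.56; balance after payment €12,229.76.
Month 7: interest €122.30; balance after payment €10,587.05.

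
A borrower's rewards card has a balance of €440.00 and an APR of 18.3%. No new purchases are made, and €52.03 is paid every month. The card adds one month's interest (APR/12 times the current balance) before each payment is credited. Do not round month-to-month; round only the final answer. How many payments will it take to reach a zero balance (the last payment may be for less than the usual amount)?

Monthly rate r = 18.3%/12 = 1.525% = 0.01525.
Recurrence: B ← B·(1+r) − €52.03.
Month 1: interest €6.71; balance after payment €394.68.
Month 2: interest €6.02; balance after payment €348.67.
Closed form: n = −ln(1 − rB₀/P)/ln(1+r) = −ln(0.87104)/ln(1.01525) ≈ 9.123, so the balance reaches zero during payment 10.

10 payments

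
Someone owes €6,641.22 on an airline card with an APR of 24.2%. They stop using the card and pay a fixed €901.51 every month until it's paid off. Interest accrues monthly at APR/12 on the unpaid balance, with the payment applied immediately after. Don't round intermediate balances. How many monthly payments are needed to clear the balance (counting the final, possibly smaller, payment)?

Monthly rate r = 24.2%/12 = 2.01667% = 0.0201667.
Recurrence: B ← B·(1+r) − €901.51.
Month 1: interest €133.93; balance after payment €5,873.64.
Month 2: interest €118.45; balance after payment €5,090.58.
Closed form: n = −ln(1 − rB₀/P)/ln(1+r) = −ln(0.85144)/ln(1.02017) ≈ 8.055, so the balance reaches zero during payment 9.

9 payments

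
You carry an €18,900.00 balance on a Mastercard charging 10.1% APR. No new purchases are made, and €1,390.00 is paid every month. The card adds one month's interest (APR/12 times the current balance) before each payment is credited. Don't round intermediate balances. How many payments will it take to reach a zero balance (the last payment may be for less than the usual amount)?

Monthly rate r = 10.1%/12 = 0.841667% = 0.00841667.
Recurrence: B ← B·(1+r) − €1,390.00.
Month 1: interest €159.07; balance after payment €17,669.08.
Month 2: interest €148.71; balance after payment €16,427.79.
Closed form: n = −ln(1 − rB₀/P)/ln(1+r) = −ln(0.88556)/ln(1.00842) ≈ 14.501, so the balance reaches zero during payment 15.

15 months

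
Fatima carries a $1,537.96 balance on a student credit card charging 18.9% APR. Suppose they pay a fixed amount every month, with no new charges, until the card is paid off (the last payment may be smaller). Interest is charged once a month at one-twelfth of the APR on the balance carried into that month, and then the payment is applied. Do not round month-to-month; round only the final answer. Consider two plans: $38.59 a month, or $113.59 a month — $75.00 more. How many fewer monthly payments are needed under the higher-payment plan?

48 fewer payments

Monthly rate r = 18.9%/12 = 1.575% = 0.01575.
At $38.59/mo: n = ⌈−ln(1 − rB₀/P)/ln(1+r)⌉ = 64 payments (last $8.78); total interest = total paid − $1,537.96 = $901.99.
At $113.59/mo: 16 payments (last $39.70); total interest $205.59.
Payments saved = 64 − 16 = 48.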